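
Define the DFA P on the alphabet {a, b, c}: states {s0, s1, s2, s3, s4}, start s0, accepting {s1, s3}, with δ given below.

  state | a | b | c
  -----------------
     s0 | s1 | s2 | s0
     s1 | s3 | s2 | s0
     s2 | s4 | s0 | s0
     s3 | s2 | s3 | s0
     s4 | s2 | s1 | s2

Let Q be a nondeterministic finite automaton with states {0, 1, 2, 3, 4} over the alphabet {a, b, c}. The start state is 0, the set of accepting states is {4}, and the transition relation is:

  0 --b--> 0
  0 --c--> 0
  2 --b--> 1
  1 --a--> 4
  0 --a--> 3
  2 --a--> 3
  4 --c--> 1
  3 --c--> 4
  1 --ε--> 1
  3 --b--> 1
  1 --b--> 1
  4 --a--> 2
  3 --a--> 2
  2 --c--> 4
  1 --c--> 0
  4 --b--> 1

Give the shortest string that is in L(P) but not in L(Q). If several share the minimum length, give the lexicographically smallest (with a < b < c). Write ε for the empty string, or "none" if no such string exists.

The string a is accepted by P but not by Q.
No shorter string lies in the difference, and a is the lexicographically first length-1 string in L(P) \ L(Q).

a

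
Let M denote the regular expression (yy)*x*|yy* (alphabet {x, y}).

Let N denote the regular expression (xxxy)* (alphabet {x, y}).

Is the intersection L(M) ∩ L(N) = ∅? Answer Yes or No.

The empty string ε is accepted by both M and N.
Hence L(M) ∩ L(N) ≠ ∅.

No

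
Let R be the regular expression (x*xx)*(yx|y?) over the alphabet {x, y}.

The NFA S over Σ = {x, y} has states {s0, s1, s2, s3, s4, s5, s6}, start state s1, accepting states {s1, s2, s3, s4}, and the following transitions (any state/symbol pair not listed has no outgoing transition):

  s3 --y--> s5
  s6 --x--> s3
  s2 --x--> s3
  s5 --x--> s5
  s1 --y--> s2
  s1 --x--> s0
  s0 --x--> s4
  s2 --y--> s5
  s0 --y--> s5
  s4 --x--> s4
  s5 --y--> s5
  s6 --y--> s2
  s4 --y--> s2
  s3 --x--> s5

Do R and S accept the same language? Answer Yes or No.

Converting the expression R to a DFA (subset construction, then merging equivalent states) gives the minimal DFA with states {r0, r1, r2, r3, r4, r5}, start state r0, accepting states {r0, r2, r3, r5} and transitions r0: x→r1, y→r2; r1: x→r3, y→r4; r2: x→r5, y→r4; r3: x→r3, y→r2; r4: x→r4, y→r4; r5: x→r4, y→r4.
Exploring the product automaton R × S from the start pair (r0, s1), following both machines on each input symbol, reaches 6 state pairs: (r0, s1), (r1, s0), (r2, s2), (r3, s4), (r4, s5), (r5, s3).
R accepts in {r0, r2, r3, r5} and S accepts in {s1, s2, s3, s4}. In every reachable pair the two components are either both accepting — (r0, s1), (r2, s2), (r3, s4), (r5, s3) — or both non-accepting, so no string is accepted by exactly one of the machines: L(R) \ L(S) and L(S) \ L(R) are both empty.
Hence every string is accepted by R iff it is accepted by S, and the two languages coincide.

Yes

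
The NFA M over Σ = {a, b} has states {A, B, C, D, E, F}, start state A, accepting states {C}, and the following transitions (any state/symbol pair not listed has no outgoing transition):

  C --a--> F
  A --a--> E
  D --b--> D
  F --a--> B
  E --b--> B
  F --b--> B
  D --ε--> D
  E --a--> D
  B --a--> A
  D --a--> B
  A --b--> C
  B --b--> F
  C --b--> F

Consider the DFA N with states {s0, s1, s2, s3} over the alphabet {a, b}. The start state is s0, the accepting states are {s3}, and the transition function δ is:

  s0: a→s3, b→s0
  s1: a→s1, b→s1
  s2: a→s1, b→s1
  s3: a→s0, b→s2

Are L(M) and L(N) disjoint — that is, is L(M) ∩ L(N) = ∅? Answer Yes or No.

Yes

Exploring the product automaton M × N from the start pair (A, s0), following both machines on each input symbol, reaches 21 state pairs: (A, s0), (E, s3), (C, s0), (D, s0), (B, s2), (F, s3), (F, s0), (B, s3), (A, s1), (F, s1), (B, s0), (F, s2), (E, s1), (C, s1), (B, s1), (A, s3), (D, s1), (E, s0), (C, s2), (D, s3), (D, s2).
M accepts in {C} and N accepts in {s3}; no reachable pair has both components accepting, so no string drives both machines to acceptance simultaneously and L(M) ∩ L(N) = ∅.
So no string is accepted by both, and the intersection is empty.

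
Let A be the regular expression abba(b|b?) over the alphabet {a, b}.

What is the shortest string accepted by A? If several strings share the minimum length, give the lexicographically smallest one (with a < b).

abba

By inspection of the expression, no string of length less than 4 matches, and abba is the lexicographically first match of length 4.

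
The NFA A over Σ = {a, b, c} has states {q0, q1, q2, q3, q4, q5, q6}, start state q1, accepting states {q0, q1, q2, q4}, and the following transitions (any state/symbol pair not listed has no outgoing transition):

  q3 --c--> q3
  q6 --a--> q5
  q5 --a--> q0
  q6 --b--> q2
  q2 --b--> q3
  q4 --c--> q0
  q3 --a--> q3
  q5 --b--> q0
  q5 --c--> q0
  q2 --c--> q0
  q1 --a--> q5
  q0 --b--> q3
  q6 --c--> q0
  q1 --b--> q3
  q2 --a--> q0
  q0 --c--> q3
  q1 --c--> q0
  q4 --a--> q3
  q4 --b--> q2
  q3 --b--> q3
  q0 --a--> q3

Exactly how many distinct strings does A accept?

5

The useful subgraph on states {q0, q1, q5} is acyclic, so L(A) is finite; the longest accepting path visits 3 useful states, giving maximum string length 2.
Counting accepting paths from q1 by length: 1 of length 0, 1 of length 1, 3 of length 2. Total 5.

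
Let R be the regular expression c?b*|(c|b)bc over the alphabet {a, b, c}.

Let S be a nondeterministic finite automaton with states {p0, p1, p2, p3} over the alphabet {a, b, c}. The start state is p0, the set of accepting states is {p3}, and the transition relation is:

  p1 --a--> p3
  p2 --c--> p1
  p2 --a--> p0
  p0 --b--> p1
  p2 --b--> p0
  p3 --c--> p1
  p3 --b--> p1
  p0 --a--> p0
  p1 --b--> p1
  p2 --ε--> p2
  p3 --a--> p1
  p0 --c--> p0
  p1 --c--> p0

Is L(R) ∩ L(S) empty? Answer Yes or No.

Converting the expression R to a DFA (subset construction, then merging equivalent states) gives the minimal DFA with states {r0, r1, r2, r3, r4, r5}, start state r0, accepting states {r0, r2, r3, r4, r5} and transitions r0: a→r1, b→r2, c→r2; r1: a→r1, b→r1, c→r1; r2: a→r1, b→r3, c→r1; r3: a→r1, b→r4, c→r5; r4: a→r1, b→r4, c→r1; r5: a→r1, b→r1, c→r1.
Exploring the product automaton R × S from the start pair (r0, p0), following both machines on each input symbol, reaches 9 state pairs: (r0, p0), (r1, p0), (r2, p1), (r2, p0), (r1, p1), (r1, p3), (r3, p1), (r4, p1), (r5, p0).
R accepts in {r0, r2, r3, r4, r5} and S accepts in {p3}; no reachable pair has both components accepting, so no string drives both machines to acceptance simultaneously and L(R) ∩ L(S) = ∅.
So no string is accepted by both, and the intersection is empty.

Yes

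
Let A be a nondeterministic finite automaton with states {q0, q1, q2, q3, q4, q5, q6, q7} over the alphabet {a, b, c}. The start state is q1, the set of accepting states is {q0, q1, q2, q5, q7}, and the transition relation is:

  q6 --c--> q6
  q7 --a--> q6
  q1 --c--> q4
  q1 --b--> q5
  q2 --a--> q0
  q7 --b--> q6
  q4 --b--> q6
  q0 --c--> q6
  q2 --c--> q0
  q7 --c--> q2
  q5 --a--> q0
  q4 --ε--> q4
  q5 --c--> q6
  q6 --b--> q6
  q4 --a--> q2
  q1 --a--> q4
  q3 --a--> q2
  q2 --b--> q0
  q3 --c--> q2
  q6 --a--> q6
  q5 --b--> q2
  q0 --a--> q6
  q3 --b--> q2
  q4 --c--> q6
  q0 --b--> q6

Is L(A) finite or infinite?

The useful states (reachable from q1 and able to reach an accepting state) are {q0, q1, q2, q4, q5}.
Restricted to these states the transition graph has no cycle, so every accepting path has bounded length and L is finite.

finite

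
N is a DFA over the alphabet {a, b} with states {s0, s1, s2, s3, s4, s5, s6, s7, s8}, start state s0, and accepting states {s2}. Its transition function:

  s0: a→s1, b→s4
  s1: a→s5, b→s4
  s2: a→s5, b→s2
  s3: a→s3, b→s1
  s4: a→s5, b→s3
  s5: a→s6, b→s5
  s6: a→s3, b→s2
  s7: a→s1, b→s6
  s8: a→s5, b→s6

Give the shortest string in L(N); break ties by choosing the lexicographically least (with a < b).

aaab

A breadth-first search from s0 reaches an accepting state first via the path s0 → s1 → s5 → s6 → s2 on input aaab.
No string of length < 4 is accepted (BFS exhausts all shorter strings without reaching an accepting state), and aaab is the lexicographically least accepting string of length 4.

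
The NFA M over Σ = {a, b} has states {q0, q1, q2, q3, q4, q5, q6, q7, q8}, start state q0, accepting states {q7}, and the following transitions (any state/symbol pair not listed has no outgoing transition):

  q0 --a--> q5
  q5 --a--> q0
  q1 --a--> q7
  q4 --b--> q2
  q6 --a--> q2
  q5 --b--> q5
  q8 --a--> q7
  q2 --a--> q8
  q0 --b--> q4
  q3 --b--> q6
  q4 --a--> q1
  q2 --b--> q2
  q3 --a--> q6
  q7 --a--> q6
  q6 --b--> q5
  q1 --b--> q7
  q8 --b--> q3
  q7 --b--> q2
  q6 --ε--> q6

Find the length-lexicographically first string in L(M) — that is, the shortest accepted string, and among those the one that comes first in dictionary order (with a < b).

baa

A breadth-first search from q0 reaches an accepting state first via the path q0 → q4 → q1 → q7 on input baa.
No string of length < 3 is accepted (BFS exhausts all shorter strings without reaching an accepting state), and baa is the lexicographically least accepting string of length 3.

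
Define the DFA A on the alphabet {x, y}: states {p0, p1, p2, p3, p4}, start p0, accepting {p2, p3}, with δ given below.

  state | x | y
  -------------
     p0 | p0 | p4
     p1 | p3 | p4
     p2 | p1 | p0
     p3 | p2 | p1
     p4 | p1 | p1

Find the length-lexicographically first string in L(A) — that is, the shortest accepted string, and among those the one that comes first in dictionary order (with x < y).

yxx

A breadth-first search from p0 reaches an accepting state first via the path p0 → p4 → p1 → p3 on input yxx.
No string of length < 3 is accepted (BFS exhausts all shorter strings without reaching an accepting state), and yxx is the lexicographically least accepting string of length 3.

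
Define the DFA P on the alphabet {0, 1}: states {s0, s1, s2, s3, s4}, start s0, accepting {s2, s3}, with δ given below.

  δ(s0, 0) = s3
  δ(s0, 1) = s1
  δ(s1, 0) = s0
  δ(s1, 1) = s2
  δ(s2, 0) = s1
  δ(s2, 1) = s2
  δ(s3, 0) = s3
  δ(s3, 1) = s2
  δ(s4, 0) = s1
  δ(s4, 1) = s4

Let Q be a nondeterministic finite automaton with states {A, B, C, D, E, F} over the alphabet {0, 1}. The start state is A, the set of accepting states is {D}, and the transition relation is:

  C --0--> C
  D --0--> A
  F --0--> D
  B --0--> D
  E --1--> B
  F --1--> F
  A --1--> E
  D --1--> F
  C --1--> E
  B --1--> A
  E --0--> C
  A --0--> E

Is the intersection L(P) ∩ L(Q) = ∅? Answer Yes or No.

Exploring the product automaton P × Q from the start pair (s0, A), following both machines on each input symbol, reaches 11 state pairs: (s0, A), (s3, E), (s1, E), (s3, C), (s2, B), (s0, C), (s2, E), (s1, D), (s2, A), (s1, C), (s2, F).
P accepts in {s2, s3} and Q accepts in {D}; no reachable pair has both components accepting, so no string drives both machines to acceptance simultaneously and L(P) ∩ L(Q) = ∅.
So no string is accepted by both, and the intersection is empty.

Yes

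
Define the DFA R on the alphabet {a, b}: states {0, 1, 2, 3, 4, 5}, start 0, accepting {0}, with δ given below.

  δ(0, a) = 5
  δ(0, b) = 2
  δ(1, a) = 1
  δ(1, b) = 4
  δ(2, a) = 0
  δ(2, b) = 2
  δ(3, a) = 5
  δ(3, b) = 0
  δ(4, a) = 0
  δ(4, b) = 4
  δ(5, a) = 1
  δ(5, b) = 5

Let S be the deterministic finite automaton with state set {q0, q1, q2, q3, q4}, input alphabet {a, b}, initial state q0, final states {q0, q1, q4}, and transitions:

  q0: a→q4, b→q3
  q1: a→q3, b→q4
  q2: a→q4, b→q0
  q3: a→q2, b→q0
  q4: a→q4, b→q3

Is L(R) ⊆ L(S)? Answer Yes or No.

No

The string ba is in L(R) but not in L(S).
So L(R) ⊄ L(S).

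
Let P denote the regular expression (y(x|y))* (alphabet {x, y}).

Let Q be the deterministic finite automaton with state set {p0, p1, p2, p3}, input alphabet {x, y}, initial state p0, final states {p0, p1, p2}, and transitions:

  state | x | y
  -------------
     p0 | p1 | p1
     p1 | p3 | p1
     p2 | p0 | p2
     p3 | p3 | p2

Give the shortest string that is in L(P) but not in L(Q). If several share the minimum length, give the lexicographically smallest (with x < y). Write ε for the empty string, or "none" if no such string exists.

The string yx is accepted by P but not by Q.
No shorter string lies in the difference, and yx is the lexicographically first length-2 string in L(P) \ L(Q).

yx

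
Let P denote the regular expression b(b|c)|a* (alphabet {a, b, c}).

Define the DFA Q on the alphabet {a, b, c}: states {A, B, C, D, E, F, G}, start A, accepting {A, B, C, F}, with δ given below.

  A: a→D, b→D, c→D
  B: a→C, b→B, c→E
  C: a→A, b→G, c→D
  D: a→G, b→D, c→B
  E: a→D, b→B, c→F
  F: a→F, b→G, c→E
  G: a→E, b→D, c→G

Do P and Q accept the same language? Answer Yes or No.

The string a is accepted by P but rejected by Q.
So L(P) ≠ L(Q).

No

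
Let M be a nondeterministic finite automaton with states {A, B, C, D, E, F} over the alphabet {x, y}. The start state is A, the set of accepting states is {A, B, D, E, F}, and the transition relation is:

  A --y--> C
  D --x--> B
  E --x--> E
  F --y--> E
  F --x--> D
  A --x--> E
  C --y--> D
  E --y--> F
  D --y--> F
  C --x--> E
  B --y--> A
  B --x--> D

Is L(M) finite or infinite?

infinite

State A is reachable from the start and can reach an accepting state, and it lies on the cycle A → C → D → B → A.
Traversing that cycle any number of times yields accepted strings of unbounded length, so the language is infinite.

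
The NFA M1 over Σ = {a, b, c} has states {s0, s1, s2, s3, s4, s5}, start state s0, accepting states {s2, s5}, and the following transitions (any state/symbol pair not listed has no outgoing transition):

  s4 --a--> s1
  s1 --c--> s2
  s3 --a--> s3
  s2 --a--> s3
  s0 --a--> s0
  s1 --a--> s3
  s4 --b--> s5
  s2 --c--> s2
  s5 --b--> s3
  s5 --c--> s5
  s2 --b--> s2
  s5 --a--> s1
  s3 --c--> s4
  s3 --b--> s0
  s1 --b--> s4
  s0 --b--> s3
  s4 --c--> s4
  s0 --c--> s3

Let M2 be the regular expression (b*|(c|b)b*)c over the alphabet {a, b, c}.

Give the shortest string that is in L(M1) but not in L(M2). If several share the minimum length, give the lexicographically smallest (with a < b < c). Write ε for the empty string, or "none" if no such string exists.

The string bcb is accepted by M1 but not by M2.
No shorter string lies in the difference, and bcb is the lexicographically first length-3 string in L(M1) \ L(M2).

bcb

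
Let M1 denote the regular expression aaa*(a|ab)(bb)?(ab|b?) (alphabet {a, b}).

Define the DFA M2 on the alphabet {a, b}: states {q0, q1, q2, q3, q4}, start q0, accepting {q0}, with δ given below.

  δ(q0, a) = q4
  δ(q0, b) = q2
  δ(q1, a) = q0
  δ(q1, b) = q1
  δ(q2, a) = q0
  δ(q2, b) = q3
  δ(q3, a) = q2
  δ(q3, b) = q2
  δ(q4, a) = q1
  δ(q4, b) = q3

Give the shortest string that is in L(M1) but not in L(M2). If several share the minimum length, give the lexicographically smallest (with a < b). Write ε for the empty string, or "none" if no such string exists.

The string aaaa is accepted by M1 but not by M2.
No shorter string lies in the difference, and aaaa is the lexicographically first length-4 string in L(M1) \ L(M2).

aaaa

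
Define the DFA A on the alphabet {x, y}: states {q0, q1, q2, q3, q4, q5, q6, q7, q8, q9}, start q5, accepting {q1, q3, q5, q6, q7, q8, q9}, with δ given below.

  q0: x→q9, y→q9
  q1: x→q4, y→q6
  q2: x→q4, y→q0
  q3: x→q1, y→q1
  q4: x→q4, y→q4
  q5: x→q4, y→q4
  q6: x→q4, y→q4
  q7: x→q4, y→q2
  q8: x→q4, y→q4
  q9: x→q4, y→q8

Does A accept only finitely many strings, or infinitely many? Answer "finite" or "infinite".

The useful states (reachable from q5 and able to reach an accepting state) are {q5}.
Restricted to these states the transition graph has no cycle, so every accepting path has bounded length and L is finite.

finite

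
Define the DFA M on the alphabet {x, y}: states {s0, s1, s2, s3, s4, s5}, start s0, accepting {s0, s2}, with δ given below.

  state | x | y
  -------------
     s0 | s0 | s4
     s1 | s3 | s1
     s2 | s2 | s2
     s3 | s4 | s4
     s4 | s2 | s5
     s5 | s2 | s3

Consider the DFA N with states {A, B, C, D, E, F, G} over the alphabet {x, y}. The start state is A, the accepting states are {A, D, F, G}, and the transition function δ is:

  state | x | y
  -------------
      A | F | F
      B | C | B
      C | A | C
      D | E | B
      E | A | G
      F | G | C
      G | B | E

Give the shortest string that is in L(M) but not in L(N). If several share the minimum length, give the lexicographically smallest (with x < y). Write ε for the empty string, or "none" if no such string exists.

xxx

The string xxx is accepted by M but not by N.
No shorter string lies in the difference, and xxx is the lexicographically first length-3 string in L(M) \ L(N).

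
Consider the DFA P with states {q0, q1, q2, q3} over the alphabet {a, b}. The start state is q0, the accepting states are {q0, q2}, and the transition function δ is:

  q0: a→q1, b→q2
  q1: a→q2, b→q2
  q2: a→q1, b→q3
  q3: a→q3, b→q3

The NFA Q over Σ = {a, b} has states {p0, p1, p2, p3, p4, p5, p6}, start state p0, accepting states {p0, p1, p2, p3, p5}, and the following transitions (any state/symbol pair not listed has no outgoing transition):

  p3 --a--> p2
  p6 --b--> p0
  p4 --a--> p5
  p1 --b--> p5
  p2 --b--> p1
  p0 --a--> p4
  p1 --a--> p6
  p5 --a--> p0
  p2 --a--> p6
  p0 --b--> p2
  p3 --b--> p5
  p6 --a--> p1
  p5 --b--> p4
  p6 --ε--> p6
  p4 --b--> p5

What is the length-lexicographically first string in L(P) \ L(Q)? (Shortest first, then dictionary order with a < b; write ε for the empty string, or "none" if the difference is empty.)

The string aaaa is accepted by P but not by Q.
No shorter string lies in the difference, and aaaa is the lexicographically first length-4 string in L(P) \ L(Q).

aaaa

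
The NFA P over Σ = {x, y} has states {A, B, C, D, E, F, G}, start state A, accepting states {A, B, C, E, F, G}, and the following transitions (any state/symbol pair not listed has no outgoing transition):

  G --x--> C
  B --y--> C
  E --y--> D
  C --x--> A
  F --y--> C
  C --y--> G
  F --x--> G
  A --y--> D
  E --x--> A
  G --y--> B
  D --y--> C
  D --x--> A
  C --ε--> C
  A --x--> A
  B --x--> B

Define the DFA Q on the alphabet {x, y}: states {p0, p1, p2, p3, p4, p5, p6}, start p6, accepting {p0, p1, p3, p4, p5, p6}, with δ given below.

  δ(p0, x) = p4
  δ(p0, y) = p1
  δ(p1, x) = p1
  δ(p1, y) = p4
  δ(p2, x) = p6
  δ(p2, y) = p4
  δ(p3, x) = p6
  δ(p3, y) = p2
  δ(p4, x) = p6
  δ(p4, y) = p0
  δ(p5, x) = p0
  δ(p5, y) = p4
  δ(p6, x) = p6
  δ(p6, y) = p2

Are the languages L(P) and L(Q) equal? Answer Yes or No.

Yes

Exploring the product automaton P × Q from the start pair (A, p6), following both machines on each input symbol, reaches 5 state pairs: (A, p6), (D, p2), (C, p4), (G, p0), (B, p1).
P accepts in {A, B, C, E, F, G} and Q accepts in {p0, p1, p3, p4, p5, p6}. In every reachable pair the two components are either both accepting — (A, p6), (C, p4), (G, p0), (B, p1) — or both non-accepting, so no string is accepted by exactly one of the machines: L(P) \ L(Q) and L(Q) \ L(P) are both empty.
Hence every string is accepted by P iff it is accepted by Q, and the two languages coincide.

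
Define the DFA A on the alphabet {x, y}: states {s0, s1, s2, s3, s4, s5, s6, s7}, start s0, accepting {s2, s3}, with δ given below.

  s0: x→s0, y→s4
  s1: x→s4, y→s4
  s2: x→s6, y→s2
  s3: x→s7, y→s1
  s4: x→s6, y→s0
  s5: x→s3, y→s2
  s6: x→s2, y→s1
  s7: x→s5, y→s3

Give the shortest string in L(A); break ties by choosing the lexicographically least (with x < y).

yxx

A breadth-first search from s0 reaches an accepting state first via the path s0 → s4 → s6 → s2 on input yxx.
No string of length < 3 is accepted (BFS exhausts all shorter strings without reaching an accepting state), and yxx is the lexicographically least accepting string of length 3.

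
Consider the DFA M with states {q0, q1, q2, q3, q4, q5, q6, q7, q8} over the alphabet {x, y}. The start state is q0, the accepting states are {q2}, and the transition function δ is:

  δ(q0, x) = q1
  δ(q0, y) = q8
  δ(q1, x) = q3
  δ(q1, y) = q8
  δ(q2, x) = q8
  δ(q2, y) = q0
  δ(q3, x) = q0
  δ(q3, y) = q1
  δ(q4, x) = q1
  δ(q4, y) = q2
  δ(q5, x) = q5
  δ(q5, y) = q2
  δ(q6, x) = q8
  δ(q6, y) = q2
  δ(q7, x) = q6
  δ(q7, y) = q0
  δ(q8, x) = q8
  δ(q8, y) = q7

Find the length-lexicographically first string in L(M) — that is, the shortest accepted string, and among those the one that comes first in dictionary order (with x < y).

yyxy

A breadth-first search from q0 reaches an accepting state first via the path q0 → q8 → q7 → q6 → q2 on input yyxy.
No string of length < 4 is accepted (BFS exhausts all shorter strings without reaching an accepting state), and yyxy is the lexicographically least accepting string of length 4.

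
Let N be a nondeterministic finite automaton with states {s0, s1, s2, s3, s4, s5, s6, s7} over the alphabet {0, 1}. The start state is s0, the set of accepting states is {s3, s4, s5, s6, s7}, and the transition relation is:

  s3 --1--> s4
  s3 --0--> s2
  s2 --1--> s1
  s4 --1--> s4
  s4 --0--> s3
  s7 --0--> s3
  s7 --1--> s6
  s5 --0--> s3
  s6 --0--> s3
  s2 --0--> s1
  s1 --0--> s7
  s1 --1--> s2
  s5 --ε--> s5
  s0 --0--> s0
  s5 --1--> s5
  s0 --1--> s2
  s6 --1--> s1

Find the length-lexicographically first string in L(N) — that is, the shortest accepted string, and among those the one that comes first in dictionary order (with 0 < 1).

100

A breadth-first search from s0 reaches an accepting state first via the path s0 → s2 → s1 → s7 on input 100.
No string of length < 3 is accepted (BFS exhausts all shorter strings without reaching an accepting state), and 100 is the lexicographically least accepting string of length 3.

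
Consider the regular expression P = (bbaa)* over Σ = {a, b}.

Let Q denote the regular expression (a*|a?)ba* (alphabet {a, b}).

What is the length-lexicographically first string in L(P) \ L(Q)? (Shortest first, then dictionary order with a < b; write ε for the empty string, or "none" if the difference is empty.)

ε

The empty string ε is accepted by P but not by Q.
Since ε is the unique shortest string, it is the required witness.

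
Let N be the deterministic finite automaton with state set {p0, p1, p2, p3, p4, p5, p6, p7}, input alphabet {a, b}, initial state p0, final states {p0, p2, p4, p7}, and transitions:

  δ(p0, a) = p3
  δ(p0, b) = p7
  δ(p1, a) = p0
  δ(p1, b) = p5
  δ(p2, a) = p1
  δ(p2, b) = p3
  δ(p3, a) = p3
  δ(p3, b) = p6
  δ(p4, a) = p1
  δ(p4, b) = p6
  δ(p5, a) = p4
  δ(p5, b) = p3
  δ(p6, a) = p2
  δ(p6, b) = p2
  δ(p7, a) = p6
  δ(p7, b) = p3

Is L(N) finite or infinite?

infinite

State p3 is reachable from the start and can reach an accepting state, and it lies on the cycle p3 → p3.
Traversing that cycle any number of times yields accepted strings of unbounded length, so the language is infinite.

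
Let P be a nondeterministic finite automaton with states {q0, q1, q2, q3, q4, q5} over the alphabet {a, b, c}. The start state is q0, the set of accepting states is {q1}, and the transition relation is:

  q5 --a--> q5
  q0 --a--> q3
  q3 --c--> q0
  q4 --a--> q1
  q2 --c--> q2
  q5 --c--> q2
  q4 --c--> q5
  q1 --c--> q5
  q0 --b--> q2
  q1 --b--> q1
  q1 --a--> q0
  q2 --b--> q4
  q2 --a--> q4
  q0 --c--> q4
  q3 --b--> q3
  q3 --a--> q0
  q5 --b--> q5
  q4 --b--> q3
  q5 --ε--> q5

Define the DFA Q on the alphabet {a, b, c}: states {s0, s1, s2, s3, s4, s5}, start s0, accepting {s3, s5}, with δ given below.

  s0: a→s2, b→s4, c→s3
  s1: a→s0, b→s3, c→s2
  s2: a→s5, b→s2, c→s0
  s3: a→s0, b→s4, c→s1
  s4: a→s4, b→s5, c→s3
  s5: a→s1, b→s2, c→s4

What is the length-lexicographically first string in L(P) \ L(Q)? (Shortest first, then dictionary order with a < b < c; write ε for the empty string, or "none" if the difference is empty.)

ca

The string ca is accepted by P but not by Q.
No shorter string lies in the difference, and ca is the lexicographically first length-2 string in L(P) \ L(Q).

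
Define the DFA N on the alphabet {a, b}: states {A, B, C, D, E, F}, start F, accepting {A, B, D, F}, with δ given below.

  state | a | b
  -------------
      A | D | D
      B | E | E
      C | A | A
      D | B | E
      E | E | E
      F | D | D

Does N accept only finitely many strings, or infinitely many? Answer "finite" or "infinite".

The useful states (reachable from F and able to reach an accepting state) are {B, D, F}.
Restricted to these states the transition graph has no cycle, so every accepting path has bounded length and L is finite.

finite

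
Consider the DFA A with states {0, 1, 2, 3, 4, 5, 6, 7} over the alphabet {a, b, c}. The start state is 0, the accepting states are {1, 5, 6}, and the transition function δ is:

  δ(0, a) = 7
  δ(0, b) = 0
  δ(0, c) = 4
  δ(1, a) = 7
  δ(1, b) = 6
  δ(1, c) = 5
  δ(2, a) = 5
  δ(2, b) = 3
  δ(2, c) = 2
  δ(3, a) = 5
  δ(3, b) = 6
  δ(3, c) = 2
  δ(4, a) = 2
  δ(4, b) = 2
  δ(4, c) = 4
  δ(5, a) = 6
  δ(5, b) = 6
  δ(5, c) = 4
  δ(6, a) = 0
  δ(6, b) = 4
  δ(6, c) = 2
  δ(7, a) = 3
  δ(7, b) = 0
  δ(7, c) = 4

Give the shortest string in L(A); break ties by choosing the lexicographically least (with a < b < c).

A breadth-first search from 0 reaches an accepting state first via the path 0 → 7 → 3 → 5 on input aaa.
No string of length < 3 is accepted (BFS exhausts all shorter strings without reaching an accepting state), and aaa is the lexicographically least accepting string of length 3.

aaa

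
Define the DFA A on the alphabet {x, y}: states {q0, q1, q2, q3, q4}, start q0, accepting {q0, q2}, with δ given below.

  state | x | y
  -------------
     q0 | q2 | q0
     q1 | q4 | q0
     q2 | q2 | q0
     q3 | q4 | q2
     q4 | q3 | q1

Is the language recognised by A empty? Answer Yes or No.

No

The empty string ε is accepted: the run q0 ends in the accepting state q0.
Since at least one string is accepted, L(A) is not empty.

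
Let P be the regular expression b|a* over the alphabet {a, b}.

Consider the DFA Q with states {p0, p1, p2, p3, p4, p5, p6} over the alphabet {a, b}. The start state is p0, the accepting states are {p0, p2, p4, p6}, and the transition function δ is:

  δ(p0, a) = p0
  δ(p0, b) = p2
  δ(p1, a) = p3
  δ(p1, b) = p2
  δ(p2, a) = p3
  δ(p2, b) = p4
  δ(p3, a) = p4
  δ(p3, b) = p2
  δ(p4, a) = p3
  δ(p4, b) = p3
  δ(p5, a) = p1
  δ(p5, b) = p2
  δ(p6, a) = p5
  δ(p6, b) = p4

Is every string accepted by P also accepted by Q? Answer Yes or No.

Converting the expression P to a DFA (subset construction, then merging equivalent states) gives the minimal DFA with states {r0, r1, r2, r3}, start state r0, accepting states {r0, r1, r2} and transitions r0: a→r1, b→r2; r1: a→r1, b→r3; r2: a→r3, b→r3; r3: a→r3, b→r3.
Exploring the product automaton P × Q from the start pair (r0, p0), following both machines on each input symbol, reaches 6 state pairs: (r0, p0), (r1, p0), (r2, p2), (r3, p2), (r3, p3), (r3, p4).
P accepts in {r0, r1, r2} and Q accepts in {p0, p2, p4, p6}. The reachable pairs whose P-component is accepting are (r0, p0), (r1, p0), (r2, p2); in each of them the Q-component is accepting too, so the product for L(P) \ L(Q) (P-component accepting, Q-component rejecting) has no reachable accepting pair and the difference is empty.
Hence every string in L(P) is also in L(Q).

Yes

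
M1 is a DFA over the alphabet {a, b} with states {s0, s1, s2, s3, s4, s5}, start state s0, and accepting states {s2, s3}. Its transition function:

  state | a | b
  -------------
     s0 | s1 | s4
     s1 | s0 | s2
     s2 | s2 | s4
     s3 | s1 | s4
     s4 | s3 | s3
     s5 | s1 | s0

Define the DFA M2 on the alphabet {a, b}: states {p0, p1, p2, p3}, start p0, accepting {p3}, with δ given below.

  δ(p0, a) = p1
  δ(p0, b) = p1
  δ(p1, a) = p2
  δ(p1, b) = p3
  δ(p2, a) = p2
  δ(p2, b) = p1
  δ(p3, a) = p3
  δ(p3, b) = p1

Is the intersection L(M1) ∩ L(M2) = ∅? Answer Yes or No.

No

The string ab is accepted by both M1 and M2.
Hence L(M1) ∩ L(M2) ≠ ∅.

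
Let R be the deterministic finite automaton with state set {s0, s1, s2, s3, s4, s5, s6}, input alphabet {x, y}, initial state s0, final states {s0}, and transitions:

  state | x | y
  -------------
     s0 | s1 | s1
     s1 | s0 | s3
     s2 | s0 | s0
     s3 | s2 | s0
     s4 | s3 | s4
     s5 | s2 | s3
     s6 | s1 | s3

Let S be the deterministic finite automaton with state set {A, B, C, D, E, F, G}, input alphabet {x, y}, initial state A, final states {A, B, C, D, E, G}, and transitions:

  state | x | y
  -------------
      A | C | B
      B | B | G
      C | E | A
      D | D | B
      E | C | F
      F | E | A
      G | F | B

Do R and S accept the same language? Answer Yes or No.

No

The string yxyx is accepted by R but rejected by S.
So L(R) ≠ L(S).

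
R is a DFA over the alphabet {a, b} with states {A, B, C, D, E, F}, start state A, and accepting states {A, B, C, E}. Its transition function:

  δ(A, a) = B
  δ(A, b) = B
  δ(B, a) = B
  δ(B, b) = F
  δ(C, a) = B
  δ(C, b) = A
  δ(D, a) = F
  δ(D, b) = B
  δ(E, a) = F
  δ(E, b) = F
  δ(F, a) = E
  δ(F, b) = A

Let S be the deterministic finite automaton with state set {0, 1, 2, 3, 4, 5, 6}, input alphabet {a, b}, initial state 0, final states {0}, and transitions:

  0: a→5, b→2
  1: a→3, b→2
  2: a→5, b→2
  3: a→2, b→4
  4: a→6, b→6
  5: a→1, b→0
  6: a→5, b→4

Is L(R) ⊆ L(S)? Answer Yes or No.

The string a is in L(R) but not in L(S).
So L(R) ⊄ L(S).

No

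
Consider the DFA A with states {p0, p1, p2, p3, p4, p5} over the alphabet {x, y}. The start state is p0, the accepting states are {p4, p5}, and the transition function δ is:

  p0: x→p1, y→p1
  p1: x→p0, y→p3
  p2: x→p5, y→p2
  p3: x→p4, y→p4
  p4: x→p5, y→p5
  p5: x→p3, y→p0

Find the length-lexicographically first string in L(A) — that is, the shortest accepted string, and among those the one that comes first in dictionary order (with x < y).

xyx

A breadth-first search from p0 reaches an accepting state first via the path p0 → p1 → p3 → p4 on input xyx.
No string of length < 3 is accepted (BFS exhausts all shorter strings without reaching an accepting state), and xyx is the lexicographically least accepting string of length 3.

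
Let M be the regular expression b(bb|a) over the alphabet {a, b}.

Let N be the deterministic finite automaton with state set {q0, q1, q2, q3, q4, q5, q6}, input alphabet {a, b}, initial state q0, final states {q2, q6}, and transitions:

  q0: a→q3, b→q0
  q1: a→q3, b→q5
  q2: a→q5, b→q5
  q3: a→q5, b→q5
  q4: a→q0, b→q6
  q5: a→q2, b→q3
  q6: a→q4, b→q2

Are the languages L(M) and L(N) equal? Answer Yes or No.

No

The string ba is accepted by M but rejected by N.
So L(M) ≠ L(N).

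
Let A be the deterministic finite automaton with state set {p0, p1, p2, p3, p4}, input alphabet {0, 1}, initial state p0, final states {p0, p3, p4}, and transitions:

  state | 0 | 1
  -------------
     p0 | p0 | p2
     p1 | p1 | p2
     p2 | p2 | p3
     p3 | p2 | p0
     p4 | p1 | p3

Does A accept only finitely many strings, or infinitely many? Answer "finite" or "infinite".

State p0 is reachable from the start and can reach an accepting state, and it lies on the cycle p0 → p0.
Traversing that cycle any number of times yields accepted strings of unbounded length, so the language is infinite.

infinite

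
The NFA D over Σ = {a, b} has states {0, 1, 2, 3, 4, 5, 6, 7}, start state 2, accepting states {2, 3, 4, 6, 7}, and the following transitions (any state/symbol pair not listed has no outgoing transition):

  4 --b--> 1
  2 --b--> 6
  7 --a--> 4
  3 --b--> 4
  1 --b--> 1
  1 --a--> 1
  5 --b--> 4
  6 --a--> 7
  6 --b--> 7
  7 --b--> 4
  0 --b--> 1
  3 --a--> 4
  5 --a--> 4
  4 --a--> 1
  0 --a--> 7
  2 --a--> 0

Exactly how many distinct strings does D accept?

The useful subgraph on states {0, 2, 4, 6, 7} is acyclic, so L(D) is finite; the longest accepting path visits 4 useful states, giving maximum string length 3.
Counting accepting paths from 2 by length: 1 of length 0, 1 of length 1, 3 of length 2, 6 of length 3. Total 11.

11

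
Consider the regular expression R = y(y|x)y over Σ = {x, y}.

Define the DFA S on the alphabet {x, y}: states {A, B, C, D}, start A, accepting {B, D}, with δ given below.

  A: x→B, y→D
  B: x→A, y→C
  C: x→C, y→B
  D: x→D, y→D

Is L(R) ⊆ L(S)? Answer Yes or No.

Yes

Converting the expression R to a DFA (subset construction, then merging equivalent states) gives the minimal DFA with states {r0, r1, r2, r3, r4}, start state r0, accepting states {r4} and transitions r0: x→r1, y→r2; r1: x→r1, y→r1; r2: x→r3, y→r3; r3: x→r1, y→r4; r4: x→r1, y→r1.
Exploring the product automaton R × S from the start pair (r0, A), following both machines on each input symbol, reaches 8 state pairs: (r0, A), (r1, B), (r2, D), (r1, A), (r1, C), (r3, D), (r1, D), (r4, D).
R accepts in {r4} and S accepts in {B, D}. The reachable pairs whose R-component is accepting are (r4, D); in each of them the S-component is accepting too, so the product for L(R) \ L(S) (R-component accepting, S-component rejecting) has no reachable accepting pair and the difference is empty.
Hence every string in L(R) is also in L(S).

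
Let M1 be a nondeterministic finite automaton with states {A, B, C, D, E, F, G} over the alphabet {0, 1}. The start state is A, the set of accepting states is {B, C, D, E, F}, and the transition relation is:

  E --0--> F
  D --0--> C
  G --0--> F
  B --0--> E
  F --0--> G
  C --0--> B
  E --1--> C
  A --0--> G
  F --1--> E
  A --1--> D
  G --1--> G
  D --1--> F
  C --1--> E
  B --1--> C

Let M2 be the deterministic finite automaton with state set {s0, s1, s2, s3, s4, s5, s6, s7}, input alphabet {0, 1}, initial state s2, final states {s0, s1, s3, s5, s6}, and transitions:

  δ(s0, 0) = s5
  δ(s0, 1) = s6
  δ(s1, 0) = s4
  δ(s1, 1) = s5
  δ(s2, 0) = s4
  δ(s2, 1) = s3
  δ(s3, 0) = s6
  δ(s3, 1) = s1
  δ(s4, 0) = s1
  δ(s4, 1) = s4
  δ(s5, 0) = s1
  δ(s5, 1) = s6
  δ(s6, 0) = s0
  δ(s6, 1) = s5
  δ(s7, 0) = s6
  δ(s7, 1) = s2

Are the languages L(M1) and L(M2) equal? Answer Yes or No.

Exploring the product automaton M1 × M2 from the start pair (A, s2), following both machines on each input symbol, reaches 7 state pairs: (A, s2), (G, s4), (D, s3), (F, s1), (C, s6), (E, s5), (B, s0).
M1 accepts in {B, C, D, E, F} and M2 accepts in {s0, s1, s3, s5, s6}. In every reachable pair the two components are either both accepting — (D, s3), (F, s1), (C, s6), (E, s5), (B, s0) — or both non-accepting, so no string is accepted by exactly one of the machines: L(M1) \ L(M2) and L(M2) \ L(M1) are both empty.
Hence every string is accepted by M1 iff it is accepted by M2, and the two languages coincide.

Yes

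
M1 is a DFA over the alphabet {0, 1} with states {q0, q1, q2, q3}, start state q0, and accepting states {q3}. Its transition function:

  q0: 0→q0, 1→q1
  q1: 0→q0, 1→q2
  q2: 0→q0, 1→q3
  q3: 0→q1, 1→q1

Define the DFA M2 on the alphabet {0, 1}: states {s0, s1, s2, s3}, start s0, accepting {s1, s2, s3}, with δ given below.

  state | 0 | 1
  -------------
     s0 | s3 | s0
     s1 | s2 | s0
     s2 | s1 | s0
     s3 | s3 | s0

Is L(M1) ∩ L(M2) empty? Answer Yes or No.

Exploring the product automaton M1 × M2 from the start pair (q0, s0), following both machines on each input symbol, reaches 6 state pairs: (q0, s0), (q0, s3), (q1, s0), (q2, s0), (q3, s0), (q1, s3).
M1 accepts in {q3} and M2 accepts in {s1, s2, s3}; no reachable pair has both components accepting, so no string drives both machines to acceptance simultaneously and L(M1) ∩ L(M2) = ∅.
So no string is accepted by both, and the intersection is empty.

Yes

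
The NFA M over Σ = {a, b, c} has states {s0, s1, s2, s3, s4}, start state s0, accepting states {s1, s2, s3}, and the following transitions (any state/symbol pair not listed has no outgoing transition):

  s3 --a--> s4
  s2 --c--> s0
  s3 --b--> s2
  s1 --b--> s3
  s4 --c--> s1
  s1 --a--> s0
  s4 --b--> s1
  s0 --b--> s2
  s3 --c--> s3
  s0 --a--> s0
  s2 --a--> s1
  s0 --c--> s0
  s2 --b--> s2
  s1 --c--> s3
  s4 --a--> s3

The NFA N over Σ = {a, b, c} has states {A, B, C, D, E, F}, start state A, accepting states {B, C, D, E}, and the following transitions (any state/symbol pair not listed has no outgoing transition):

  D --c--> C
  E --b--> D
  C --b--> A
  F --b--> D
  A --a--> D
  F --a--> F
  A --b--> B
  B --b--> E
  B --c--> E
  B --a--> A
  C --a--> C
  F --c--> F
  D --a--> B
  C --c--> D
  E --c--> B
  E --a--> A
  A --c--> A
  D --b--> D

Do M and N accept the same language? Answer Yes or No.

No

The string ba is accepted by M but rejected by N.
So L(M) ≠ L(N).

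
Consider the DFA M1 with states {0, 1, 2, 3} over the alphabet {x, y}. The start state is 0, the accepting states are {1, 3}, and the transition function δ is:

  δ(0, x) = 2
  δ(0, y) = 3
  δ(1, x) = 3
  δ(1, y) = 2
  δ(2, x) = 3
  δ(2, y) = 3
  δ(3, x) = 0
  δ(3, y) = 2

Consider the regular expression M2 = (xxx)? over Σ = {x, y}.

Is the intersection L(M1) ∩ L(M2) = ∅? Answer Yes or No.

Converting the expression M2 to a DFA (subset construction, then merging equivalent states) gives the minimal DFA with states {r0, r1, r2, r3, r4}, start state r0, accepting states {r0, r4} and transitions r0: x→r1, y→r2; r1: x→r3, y→r2; r2: x→r2, y→r2; r3: x→r4, y→r2; r4: x→r2, y→r2.
Exploring the product automaton M1 × M2 from the start pair (0, r0), following both machines on each input symbol, reaches 7 state pairs: (0, r0), (2, r1), (3, r2), (3, r3), (0, r2), (2, r2), (0, r4).
M1 accepts in {1, 3} and M2 accepts in {r0, r4}; no reachable pair has both components accepting, so no string drives both machines to acceptance simultaneously and L(M1) ∩ L(M2) = ∅.
So no string is accepted by both, and the intersection is empty.

Yes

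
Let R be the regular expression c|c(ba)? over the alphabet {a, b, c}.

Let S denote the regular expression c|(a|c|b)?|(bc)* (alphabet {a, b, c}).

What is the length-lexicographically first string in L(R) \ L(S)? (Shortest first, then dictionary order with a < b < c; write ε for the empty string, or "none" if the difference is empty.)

The string cba is accepted by R but not by S.
No shorter string lies in the difference, and cba is the lexicographically first length-3 string in L(R) \ L(S).

cba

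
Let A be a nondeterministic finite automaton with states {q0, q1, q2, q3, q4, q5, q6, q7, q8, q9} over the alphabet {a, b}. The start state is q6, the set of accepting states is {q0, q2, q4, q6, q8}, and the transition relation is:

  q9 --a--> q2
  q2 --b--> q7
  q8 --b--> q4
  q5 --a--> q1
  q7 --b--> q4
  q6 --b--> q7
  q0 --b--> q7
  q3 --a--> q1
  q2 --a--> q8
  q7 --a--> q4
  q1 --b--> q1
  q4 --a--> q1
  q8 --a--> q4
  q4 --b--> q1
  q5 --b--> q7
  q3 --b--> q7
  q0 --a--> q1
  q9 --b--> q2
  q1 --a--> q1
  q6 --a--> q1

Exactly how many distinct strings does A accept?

The useful subgraph on states {q4, q6, q7} is acyclic, so L(A) is finite; the longest accepting path visits 3 useful states, giving maximum string length 2.
Counting accepting paths from q6 by length: 1 of length 0, 2 of length 2. Total 3.

3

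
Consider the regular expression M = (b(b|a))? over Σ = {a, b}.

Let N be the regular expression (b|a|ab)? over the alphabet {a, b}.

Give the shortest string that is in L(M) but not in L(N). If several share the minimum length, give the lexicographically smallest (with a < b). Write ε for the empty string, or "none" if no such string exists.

The string ba is accepted by M but not by N.
No shorter string lies in the difference, and ba is the lexicographically first length-2 string in L(M) \ L(N).

ba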